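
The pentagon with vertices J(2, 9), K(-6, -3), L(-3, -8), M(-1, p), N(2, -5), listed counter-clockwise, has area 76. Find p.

-8

The doubled signed area Σ (x_i y_{i+1} − x_{i+1} y_i) is linear in p.
With p=0 it equals 112; the coefficient of p is -5 (from the two edges through M).
So -5·p + 112 = 2·76 = 152 ⇒ p = -8.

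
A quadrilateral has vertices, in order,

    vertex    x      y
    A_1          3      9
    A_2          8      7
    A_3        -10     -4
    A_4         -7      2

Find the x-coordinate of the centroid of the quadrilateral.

Apply the shoelace (surveyor's) formula. First the cross-terms c_i = x_i·y_{i+1} − x_{i+1}·y_i:
  -51, 38, -48, -69  ⇒  2A = -130, A = -65.
Then Σ (x_i + x_{i+1})·c_i = 455, so x̄ = 455 / (6·(-65)) = -7/6.

-7/6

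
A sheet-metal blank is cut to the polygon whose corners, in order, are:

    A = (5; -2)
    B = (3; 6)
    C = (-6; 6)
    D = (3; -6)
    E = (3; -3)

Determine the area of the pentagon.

A→B: (5)(6) − (3)(-2) = 36
B→C: (3)(6) − (-6)(6) = 54
C→D: (-6)(-6) − (3)(6) = 18
D→E: (3)(-3) − (3)(-6) = 9
E→A: (3)(-2) − (5)(-3) = 9
Σ = 126
Area = |Σ|/2 = 63.

63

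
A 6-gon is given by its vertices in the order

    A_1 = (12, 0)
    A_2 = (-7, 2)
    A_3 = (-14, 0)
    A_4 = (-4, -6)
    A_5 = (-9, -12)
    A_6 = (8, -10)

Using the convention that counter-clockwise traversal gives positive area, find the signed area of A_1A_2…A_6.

A_1→A_2: (12)(2) − (-7)(0) = 24
A_2→A_3: (-7)(0) − (-14)(2) = 28
A_3→A_4: (-14)(-6) − (-4)(0) = 84
A_4→A_5: (-4)(-12) − (-9)(-6) = -6
A_5→A_6: (-9)(-10) − (8)(-12) = 186
A_6→A_1: (8)(0) − (12)(-10) = 120
Σ = 436
Signed area = Σ/2 = 218 (positive ⇒ counter-clockwise traversal).

218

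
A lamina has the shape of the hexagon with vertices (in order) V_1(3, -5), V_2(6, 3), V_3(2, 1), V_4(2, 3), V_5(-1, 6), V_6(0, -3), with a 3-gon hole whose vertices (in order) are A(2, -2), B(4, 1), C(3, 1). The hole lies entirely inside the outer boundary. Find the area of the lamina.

Outer boundary:
Apply the surveyor's formula: 2A = Σ (x_i·y_{i+1} − x_{i+1}·y_i), indices taken mod 6.
Cross-terms: 39, 0, 4, 15, 3, 9  ⇒  Σ = 70
Area = |Σ|/2 = 35.
Hole:
Σ = (10) + (1) + (-8) = 3
Area = |Σ|/2 = 1.5.
Net area = 35 − 1.5 = 33.5.

33.5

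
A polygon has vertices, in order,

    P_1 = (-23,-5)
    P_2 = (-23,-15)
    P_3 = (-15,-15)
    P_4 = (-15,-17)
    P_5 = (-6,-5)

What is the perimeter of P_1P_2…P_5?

|P_1P_2| = √((0)² + (-10)²) = √100 = 10
|P_2P_3| = √((8)² + (0)²) = √64 = 8
|P_3P_4| = √((0)² + (-2)²) = √4 = 2
|P_4P_5| = √((9)² + (12)²) = √225 = 15
|P_5P_1| = √((-17)² + (0)²) = √289 = 17
Perimeter = 10 + 8 + 2 + 15 + 17 = 52.

52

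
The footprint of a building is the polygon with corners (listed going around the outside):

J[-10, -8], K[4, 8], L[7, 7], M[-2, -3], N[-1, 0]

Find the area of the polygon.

Σ = (-48) + (-28) + (-7) + (-3) + (8) = -78
Area = |Σ|/2 = 39.

39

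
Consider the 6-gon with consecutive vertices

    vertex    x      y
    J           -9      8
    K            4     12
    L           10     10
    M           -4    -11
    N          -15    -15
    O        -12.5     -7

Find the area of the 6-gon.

320.25

Cross-terms: -140, -80, -70, -105, -82.5, -163  ⇒  Σ = -640.5
Area = |Σ|/2 = 320.25.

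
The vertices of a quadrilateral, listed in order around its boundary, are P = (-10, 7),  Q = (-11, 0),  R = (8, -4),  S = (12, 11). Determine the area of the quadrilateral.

Σ = (77) + (44) + (136) + (194) = 451
Area = |Σ|/2 = 225.5.

225.5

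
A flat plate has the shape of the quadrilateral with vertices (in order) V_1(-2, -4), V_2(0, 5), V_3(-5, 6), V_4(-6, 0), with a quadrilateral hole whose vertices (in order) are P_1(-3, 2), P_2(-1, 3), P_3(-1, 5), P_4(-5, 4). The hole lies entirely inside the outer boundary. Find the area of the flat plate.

Outer boundary:
Apply the shoelace formula: 2A = Σ (x_i·y_{i+1} − x_{i+1}·y_i), indices taken mod 4.
V_1→V_2: (-2)(5) − (0)(-4) = -10
V_2→V_3: (0)(6) − (-5)(5) = 25
V_3→V_4: (-5)(0) − (-6)(6) = 36
V_4→V_1: (-6)(-4) − (-2)(0) = 24
Σ = 75
Area = |Σ|/2 = 37.5.
Hole:
P_1→P_2: (-3)(3) − (-1)(2) = -7
P_2→P_3: (-1)(5) − (-1)(3) = -2
P_3→P_4: (-1)(4) − (-5)(5) = 21
P_4→P_1: (-5)(2) − (-3)(4) = 2
Σ = 14
Area = |Σ|/2 = 7.
Net area = 37.5 − 7 = 30.5.

30.5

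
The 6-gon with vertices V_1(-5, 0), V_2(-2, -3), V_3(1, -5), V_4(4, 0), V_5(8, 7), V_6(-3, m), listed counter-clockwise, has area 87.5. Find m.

6

The doubled signed area Σ (x_i y_{i+1} − x_{i+1} y_i) is linear in m.
With m=0 it equals 97; the coefficient of m is 13 (from the two edges through V_6).
So 13·m + 97 = 2·87.5 = 175 ⇒ m = 6.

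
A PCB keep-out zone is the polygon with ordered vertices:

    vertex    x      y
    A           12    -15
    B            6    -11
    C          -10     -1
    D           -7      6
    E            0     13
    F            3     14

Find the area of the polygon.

Apply the surveyor's formula: 2A = Σ (x_i·y_{i+1} − x_{i+1}·y_i), indices taken mod 6.
Cross-terms: -42, -116, -67, -91, -39, -213  ⇒  Σ = -568
Area = |Σ|/2 = 284.

284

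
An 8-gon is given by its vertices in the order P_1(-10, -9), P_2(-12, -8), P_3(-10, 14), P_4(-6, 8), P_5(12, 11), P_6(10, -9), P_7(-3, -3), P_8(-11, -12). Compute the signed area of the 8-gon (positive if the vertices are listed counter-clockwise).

-363.5

Σ = (-28) + (-248) + (4) + (-162) + (-218) + (-57) + (3) + (-21) = -727
Signed area = Σ/2 = -363.5 (negative ⇒ clockwise traversal).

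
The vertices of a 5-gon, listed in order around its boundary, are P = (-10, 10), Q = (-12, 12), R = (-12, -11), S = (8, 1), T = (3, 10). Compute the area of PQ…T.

279.5

Apply the shoelace (surveyor's) formula: 2A = Σ (x_i·y_{i+1} − x_{i+1}·y_i), indices taken mod 5.
Cross-terms: 0, 276, 76, 77, 130  ⇒  Σ = 559
Area = |Σ|/2 = 279.5.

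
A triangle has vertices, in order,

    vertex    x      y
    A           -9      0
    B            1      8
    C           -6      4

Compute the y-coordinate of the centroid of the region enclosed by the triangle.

4

Apply the shoelace (surveyor's) formula. First the cross-terms c_i = x_i·y_{i+1} − x_{i+1}·y_i:
  -72, 52, 36  ⇒  2A = 16, A = 8.
Then Σ (y_i + y_{i+1})·c_i = 192, so ȳ = 192 / (6·8) = 4.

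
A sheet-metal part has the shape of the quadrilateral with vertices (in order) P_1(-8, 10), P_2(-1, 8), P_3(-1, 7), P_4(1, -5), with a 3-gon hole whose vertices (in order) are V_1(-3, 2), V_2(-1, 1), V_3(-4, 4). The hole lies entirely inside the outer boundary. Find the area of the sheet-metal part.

41

Outer boundary:
Σ = (-54) + (1) + (-2) + (-30) = -85
Area = |Σ|/2 = 42.5.
Hole:
Apply the shoelace formula: 2A = Σ (x_i·y_{i+1} − x_{i+1}·y_i), indices taken mod 3.
V_1→V_2: (-3)(1) − (-1)(2) = -1
V_2→V_3: (-1)(4) − (-4)(1) = 0
V_3→V_1: (-4)(2) − (-3)(4) = 4
Σ = 3
Area = |Σ|/2 = 1.5.
Net area = 42.5 − 1.5 = 41.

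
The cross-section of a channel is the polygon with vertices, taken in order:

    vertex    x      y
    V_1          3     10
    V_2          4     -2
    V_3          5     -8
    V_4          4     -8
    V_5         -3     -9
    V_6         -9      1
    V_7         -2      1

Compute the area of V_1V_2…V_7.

Σ = (-46) + (-22) + (-8) + (-60) + (-84) + (-7) + (-23) = -250
Area = |Σ|/2 = 125.

125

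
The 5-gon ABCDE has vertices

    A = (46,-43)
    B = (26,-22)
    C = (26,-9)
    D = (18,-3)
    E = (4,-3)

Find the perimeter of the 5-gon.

|AB| = √((-20)² + (21)²) = √841 = 29
|BC| = √((0)² + (13)²) = √169 = 13
|CD| = √((-8)² + (6)²) = √100 = 10
|DE| = √((-14)² + (0)²) = √196 = 14
|EA| = √((42)² + (-40)²) = √3364 = 58
Perimeter = 29 + 13 + 10 + 14 + 58 = 124.

124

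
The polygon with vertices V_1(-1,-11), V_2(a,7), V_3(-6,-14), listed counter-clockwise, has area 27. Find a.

11

The doubled signed area Σ (x_i y_{i+1} − x_{i+1} y_i) is linear in a.
With a=0 it equals 87; the coefficient of a is -3 (from the two edges through V_2).
So -3·a + 87 = 2·27 = 54 ⇒ a = 11.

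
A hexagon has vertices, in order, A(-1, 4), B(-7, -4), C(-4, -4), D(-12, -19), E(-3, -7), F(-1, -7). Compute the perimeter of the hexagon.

|AB| = √((-6)² + (-8)²) = √100 = 10
|BC| = √((3)² + (0)²) = √9 = 3
|CD| = √((-8)² + (-15)²) = √289 = 17
|DE| = √((9)² + (12)²) = √225 = 15
|EF| = √((2)² + (0)²) = √4 = 2
|FA| = √((0)² + (11)²) = √121 = 11
Perimeter = 10 + 3 + 17 + 15 + 2 + 11 = 58.

58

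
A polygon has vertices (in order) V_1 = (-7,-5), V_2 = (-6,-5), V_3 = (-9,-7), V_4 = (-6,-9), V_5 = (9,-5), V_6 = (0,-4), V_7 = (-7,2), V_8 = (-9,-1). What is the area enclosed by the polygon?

Apply Gauss's area formula: 2A = Σ (x_i·y_{i+1} − x_{i+1}·y_i), indices taken mod 8.
Σ = (5) + (-3) + (39) + (111) + (-36) + (-28) + (25) + (38) = 151
Area = |Σ|/2 = 75.5.

75.5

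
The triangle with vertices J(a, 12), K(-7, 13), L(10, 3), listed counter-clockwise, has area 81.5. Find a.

11

The doubled signed area Σ (x_i y_{i+1} − x_{i+1} y_i) is linear in a.
With a=0 it equals 53; the coefficient of a is 10 (from the two edges through J).
So 10·a + 53 = 2·81.5 = 163 ⇒ a = 11.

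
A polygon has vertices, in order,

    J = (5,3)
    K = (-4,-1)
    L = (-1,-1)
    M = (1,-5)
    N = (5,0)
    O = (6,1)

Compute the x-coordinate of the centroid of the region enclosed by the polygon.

340/177

Apply the shoelace formula. First the cross-terms c_i = x_i·y_{i+1} − x_{i+1}·y_i:
  7, 3, 6, 25, 5, 13  ⇒  2A = 59, A = 29.5.
Then Σ (x_i + x_{i+1})·c_i = 340, so x̄ = 340 / (6·29.5) = 340/177.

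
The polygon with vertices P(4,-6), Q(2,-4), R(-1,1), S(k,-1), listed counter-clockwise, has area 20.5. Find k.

-6

The doubled signed area Σ (x_i y_{i+1} − x_{i+1} y_i) is linear in k.
With k=0 it equals -1; the coefficient of k is -7 (from the two edges through S).
So -7·k + -1 = 2·20.5 = 41 ⇒ k = -6.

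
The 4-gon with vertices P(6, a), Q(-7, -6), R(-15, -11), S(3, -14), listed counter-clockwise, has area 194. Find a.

11

Write out the shoelace sum; only the two edges meeting at P involve a:
2·Area = [(3·a − 6·(-14)) + (6·(-6) − (-7)·a)] + 230
       = 10·a + 278 = 388
⇒ a = 11.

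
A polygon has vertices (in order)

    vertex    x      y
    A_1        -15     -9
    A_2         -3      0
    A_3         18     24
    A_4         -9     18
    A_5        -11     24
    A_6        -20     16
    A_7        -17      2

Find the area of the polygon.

Apply Gauss's area formula: 2A = Σ (x_i·y_{i+1} − x_{i+1}·y_i), indices taken mod 7.
Cross-terms: -27, -72, 540, -18, 304, 232, 183  ⇒  Σ = 1142
Area = |Σ|/2 = 571.

571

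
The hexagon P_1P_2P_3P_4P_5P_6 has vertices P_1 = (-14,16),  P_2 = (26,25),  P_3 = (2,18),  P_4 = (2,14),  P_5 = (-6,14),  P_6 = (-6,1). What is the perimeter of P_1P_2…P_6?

|P_1P_2| = √((40)² + (9)²) = √1681 = 41
|P_2P_3| = √((-24)² + (-7)²) = √625 = 25
|P_3P_4| = √((0)² + (-4)²) = √16 = 4
|P_4P_5| = √((-8)² + (0)²) = √64 = 8
|P_5P_6| = √((0)² + (-13)²) = √169 = 13
|P_6P_1| = √((-8)² + (15)²) = √289 = 17
Perimeter = 41 + 25 + 4 + 8 + 13 + 17 = 108.

108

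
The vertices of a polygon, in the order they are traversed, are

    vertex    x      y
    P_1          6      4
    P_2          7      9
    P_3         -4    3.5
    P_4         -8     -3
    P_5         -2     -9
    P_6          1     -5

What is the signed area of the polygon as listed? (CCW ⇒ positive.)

Apply Gauss's area formula: 2A = Σ (x_i·y_{i+1} − x_{i+1}·y_i), indices taken mod 6.
Cross-terms: 26, 60.5, 40, 66, 19, 34  ⇒  Σ = 245.5
Signed area = Σ/2 = 122.75 (positive ⇒ counter-clockwise traversal).

122.75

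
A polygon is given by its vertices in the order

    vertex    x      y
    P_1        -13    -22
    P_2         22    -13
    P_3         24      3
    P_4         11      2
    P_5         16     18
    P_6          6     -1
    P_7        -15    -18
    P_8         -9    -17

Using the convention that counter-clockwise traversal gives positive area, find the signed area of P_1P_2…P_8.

517.5

Apply Gauss's area formula: 2A = Σ (x_i·y_{i+1} − x_{i+1}·y_i), indices taken mod 8.
Σ = (653) + (378) + (15) + (166) + (-124) + (-123) + (93) + (-23) = 1035
Signed area = Σ/2 = 517.5 (positive ⇒ counter-clockwise traversal).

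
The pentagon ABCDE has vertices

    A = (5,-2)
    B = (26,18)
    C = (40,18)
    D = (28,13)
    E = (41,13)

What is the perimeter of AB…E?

|AB| = √((21)² + (20)²) = √841 = 29
|BC| = √((14)² + (0)²) = √196 = 14
|CD| = √((-12)² + (-5)²) = √169 = 13
|DE| = √((13)² + (0)²) = √169 = 13
|EA| = √((-36)² + (-15)²) = √1521 = 39
Perimeter = 29 + 14 + 13 + 13 + 39 = 108.

108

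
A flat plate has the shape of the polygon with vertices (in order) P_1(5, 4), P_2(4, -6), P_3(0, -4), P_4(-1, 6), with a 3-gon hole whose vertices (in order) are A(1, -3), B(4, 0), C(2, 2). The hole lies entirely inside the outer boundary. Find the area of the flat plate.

44

Outer boundary:
Apply Gauss's area formula: 2A = Σ (x_i·y_{i+1} − x_{i+1}·y_i), indices taken mod 4.
P_1→P_2: (5)(-6) − (4)(4) = -46
P_2→P_3: (4)(-4) − (0)(-6) = -16
P_3→P_4: (0)(6) − (-1)(-4) = -4
P_4→P_1: (-1)(4) − (5)(6) = -34
Σ = -100
Area = |Σ|/2 = 50.
Hole:
Apply Gauss's area formula: 2A = Σ (x_i·y_{i+1} − x_{i+1}·y_i), indices taken mod 3.
Σ = (12) + (8) + (-8) = 12
Area = |Σ|/2 = 6.
Net area = 50 − 6 = 44.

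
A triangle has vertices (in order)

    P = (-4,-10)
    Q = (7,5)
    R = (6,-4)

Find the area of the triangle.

42

Apply the surveyor's formula: 2A = Σ (x_i·y_{i+1} − x_{i+1}·y_i), indices taken mod 3.
Σ = (50) + (-58) + (-76) = -84
Area = |Σ|/2 = 42.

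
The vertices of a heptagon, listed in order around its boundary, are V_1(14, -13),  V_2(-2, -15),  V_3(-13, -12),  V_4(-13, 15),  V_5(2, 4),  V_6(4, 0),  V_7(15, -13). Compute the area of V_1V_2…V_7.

Apply the surveyor's formula: 2A = Σ (x_i·y_{i+1} − x_{i+1}·y_i), indices taken mod 7.
V_1→V_2: (14)(-15) − (-2)(-13) = -236
V_2→V_3: (-2)(-12) − (-13)(-15) = -171
V_3→V_4: (-13)(15) − (-13)(-12) = -351
V_4→V_5: (-13)(4) − (2)(15) = -82
V_5→V_6: (2)(0) − (4)(4) = -16
V_6→V_7: (4)(-13) − (15)(0) = -52
V_7→V_1: (15)(-13) − (14)(-13) = -13
Σ = -921
Area = |Σ|/2 = 460.5.

460.5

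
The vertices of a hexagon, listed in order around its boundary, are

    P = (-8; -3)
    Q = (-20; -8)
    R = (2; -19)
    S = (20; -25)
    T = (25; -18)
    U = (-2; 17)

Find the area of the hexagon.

763

Apply the shoelace (surveyor's) formula: 2A = Σ (x_i·y_{i+1} − x_{i+1}·y_i), indices taken mod 6.
Σ = (4) + (396) + (330) + (265) + (389) + (142) = 1526
Area = |Σ|/2 = 763.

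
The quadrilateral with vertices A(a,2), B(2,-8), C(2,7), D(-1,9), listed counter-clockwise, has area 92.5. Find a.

The doubled signed area Σ (x_i y_{i+1} − x_{i+1} y_i) is linear in a.
With a=0 it equals 49; the coefficient of a is -17 (from the two edges through A).
So -17·a + 49 = 2·92.5 = 185 ⇒ a = -8.

-8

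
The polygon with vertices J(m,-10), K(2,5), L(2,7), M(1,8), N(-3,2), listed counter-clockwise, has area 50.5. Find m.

The doubled signed area Σ (x_i y_{i+1} − x_{i+1} y_i) is linear in m.
With m=0 it equals 89; the coefficient of m is 3 (from the two edges through J).
So 3·m + 89 = 2·50.5 = 101 ⇒ m = 4.

4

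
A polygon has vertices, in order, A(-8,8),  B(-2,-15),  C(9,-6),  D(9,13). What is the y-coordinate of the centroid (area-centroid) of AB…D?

61/135

Apply the surveyor's formula. First the cross-terms c_i = x_i·y_{i+1} − x_{i+1}·y_i:
  136, 147, 171, 176  ⇒  2A = 630, A = 315.
Then Σ (y_i + y_{i+1})·c_i = 854, so ȳ = 854 / (6·315) = 61/135.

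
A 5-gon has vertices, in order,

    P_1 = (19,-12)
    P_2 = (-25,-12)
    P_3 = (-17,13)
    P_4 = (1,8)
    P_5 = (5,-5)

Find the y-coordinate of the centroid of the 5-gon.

Apply the shoelace (surveyor's) formula. First the cross-terms c_i = x_i·y_{i+1} − x_{i+1}·y_i:
  -528, -529, -149, -45, 35  ⇒  2A = -1216, A = -608.
Then Σ (y_i + y_{i+1})·c_i = 8284, so ȳ = 8284 / (6·(-608)) = -109/48.

-109/48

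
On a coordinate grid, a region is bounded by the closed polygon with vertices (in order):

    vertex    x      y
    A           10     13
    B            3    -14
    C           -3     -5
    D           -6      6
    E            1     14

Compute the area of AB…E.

250.5

Apply Gauss's area formula: 2A = Σ (x_i·y_{i+1} − x_{i+1}·y_i), indices taken mod 5.
Σ = (-179) + (-57) + (-48) + (-90) + (-127) = -501
Area = |Σ|/2 = 250.5.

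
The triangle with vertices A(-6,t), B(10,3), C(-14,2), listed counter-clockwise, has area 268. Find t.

The doubled signed area Σ (x_i y_{i+1} − x_{i+1} y_i) is linear in t.
With t=0 it equals 56; the coefficient of t is -24 (from the two edges through A).
So -24·t + 56 = 2·268 = 536 ⇒ t = -20.

-20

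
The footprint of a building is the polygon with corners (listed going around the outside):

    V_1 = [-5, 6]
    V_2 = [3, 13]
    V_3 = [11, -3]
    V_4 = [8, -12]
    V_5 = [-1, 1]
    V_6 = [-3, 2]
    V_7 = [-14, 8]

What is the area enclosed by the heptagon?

Apply the surveyor's formula: 2A = Σ (x_i·y_{i+1} − x_{i+1}·y_i), indices taken mod 7.
Σ = (-83) + (-152) + (-108) + (-4) + (1) + (4) + (-44) = -386
Area = |Σ|/2 = 193.

193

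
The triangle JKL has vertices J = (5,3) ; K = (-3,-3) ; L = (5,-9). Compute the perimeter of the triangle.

32

|JK| = √((-8)² + (-6)²) = √100 = 10
|KL| = √((8)² + (-6)²) = √100 = 10
|LJ| = √((0)² + (12)²) = √144 = 12
Perimeter = 10 + 10 + 12 = 32.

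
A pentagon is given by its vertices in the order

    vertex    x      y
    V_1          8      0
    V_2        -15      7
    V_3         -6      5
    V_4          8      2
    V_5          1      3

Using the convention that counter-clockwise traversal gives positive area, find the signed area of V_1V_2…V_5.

Apply the shoelace formula: 2A = Σ (x_i·y_{i+1} − x_{i+1}·y_i), indices taken mod 5.
Cross-terms: 56, -33, -52, 22, -24  ⇒  Σ = -31
Signed area = Σ/2 = -15.5 (negative ⇒ clockwise traversal).

-15.5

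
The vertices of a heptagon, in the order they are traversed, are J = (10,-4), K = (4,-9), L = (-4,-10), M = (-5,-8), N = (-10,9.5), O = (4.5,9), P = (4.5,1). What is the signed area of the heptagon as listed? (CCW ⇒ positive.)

Apply the shoelace formula: 2A = Σ (x_i·y_{i+1} − x_{i+1}·y_i), indices taken mod 7.
Σ = (-74) + (-76) + (-18) + (-127.5) + (-132.75) + (-36) + (-28) = -492.25
Signed area = Σ/2 = -246.125 (negative ⇒ clockwise traversal).

-246.125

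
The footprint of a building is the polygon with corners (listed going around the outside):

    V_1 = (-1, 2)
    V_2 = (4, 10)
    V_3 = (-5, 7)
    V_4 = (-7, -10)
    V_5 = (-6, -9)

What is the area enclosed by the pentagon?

V_1→V_2: (-1)(10) − (4)(2) = -18
V_2→V_3: (4)(7) − (-5)(10) = 78
V_3→V_4: (-5)(-10) − (-7)(7) = 99
V_4→V_5: (-7)(-9) − (-6)(-10) = 3
V_5→V_1: (-6)(2) − (-1)(-9) = -21
Σ = 141
Area = |Σ|/2 = 70.5.

70.5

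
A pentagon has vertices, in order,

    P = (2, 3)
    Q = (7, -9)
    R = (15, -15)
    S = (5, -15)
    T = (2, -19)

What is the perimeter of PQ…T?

60

|PQ| = √((5)² + (-12)²) = √169 = 13
|QR| = √((8)² + (-6)²) = √100 = 10
|RS| = √((-10)² + (0)²) = √100 = 10
|ST| = √((-3)² + (-4)²) = √25 = 5
|TP| = √((0)² + (22)²) = √484 = 22
Perimeter = 13 + 10 + 10 + 5 + 22 = 60.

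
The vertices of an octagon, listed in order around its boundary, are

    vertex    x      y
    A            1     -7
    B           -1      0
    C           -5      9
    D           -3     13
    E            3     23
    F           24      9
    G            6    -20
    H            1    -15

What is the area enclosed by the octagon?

641.5

Apply Gauss's area formula: 2A = Σ (x_i·y_{i+1} − x_{i+1}·y_i), indices taken mod 8.
Σ = (-7) + (-9) + (-38) + (-108) + (-525) + (-534) + (-70) + (8) = -1283
Area = |Σ|/2 = 641.5.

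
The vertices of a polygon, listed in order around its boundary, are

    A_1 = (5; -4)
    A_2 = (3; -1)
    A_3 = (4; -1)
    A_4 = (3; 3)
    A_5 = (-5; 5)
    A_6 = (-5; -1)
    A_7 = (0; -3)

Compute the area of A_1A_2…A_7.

56.5

Apply Gauss's area formula: 2A = Σ (x_i·y_{i+1} − x_{i+1}·y_i), indices taken mod 7.
Cross-terms: 7, 1, 15, 30, 30, 15, 15  ⇒  Σ = 113
Area = |Σ|/2 = 56.5.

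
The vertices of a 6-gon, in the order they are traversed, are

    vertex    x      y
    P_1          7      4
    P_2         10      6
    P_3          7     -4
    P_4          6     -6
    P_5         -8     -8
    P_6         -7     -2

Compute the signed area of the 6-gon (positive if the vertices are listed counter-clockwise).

-124

Apply the surveyor's formula: 2A = Σ (x_i·y_{i+1} − x_{i+1}·y_i), indices taken mod 6.
P_1→P_2: (7)(6) − (10)(4) = 2
P_2→P_3: (10)(-4) − (7)(6) = -82
P_3→P_4: (7)(-6) − (6)(-4) = -18
P_4→P_5: (6)(-8) − (-8)(-6) = -96
P_5→P_6: (-8)(-2) − (-7)(-8) = -40
P_6→P_1: (-7)(4) − (7)(-2) = -14
Σ = -248
Signed area = Σ/2 = -124 (negative ⇒ clockwise traversal).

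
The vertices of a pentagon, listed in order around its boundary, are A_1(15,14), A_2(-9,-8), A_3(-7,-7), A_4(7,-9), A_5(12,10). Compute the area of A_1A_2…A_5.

Cross-terms: 6, 7, 112, 178, 18  ⇒  Σ = 321
Area = |Σ|/2 = 160.5.

160.5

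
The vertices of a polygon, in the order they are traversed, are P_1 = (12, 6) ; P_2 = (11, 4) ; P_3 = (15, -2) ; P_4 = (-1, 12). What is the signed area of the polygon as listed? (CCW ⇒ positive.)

P_1→P_2: (12)(4) − (11)(6) = -18
P_2→P_3: (11)(-2) − (15)(4) = -82
P_3→P_4: (15)(12) − (-1)(-2) = 178
P_4→P_1: (-1)(6) − (12)(12) = -150
Σ = -72
Signed area = Σ/2 = -36 (negative ⇒ clockwise traversal).

-36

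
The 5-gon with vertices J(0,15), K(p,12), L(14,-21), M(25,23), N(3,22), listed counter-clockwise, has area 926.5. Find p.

Write out the shoelace sum; only the two edges meeting at K involve p:
2·Area = [(0·12 − p·15) + (p·(-21) − 14·12)] + 1373
       = -36·p + 1205 = 1853
⇒ p = -18.

-18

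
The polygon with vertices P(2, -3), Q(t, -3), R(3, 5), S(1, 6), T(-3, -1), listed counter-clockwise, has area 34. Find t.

The doubled signed area Σ (x_i y_{i+1} − x_{i+1} y_i) is linear in t.
With t=0 it equals 44; the coefficient of t is 8 (from the two edges through Q).
So 8·t + 44 = 2·34 = 68 ⇒ t = 3.

3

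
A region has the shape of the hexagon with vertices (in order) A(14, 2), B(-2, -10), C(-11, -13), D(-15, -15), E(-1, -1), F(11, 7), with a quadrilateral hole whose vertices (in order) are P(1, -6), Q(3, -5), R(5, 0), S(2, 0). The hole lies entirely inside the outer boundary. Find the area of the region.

148

Outer boundary:
Cross-terms: -136, -84, -30, 0, 4, -76  ⇒  Σ = -322
Area = |Σ|/2 = 161.
Hole:
Apply Gauss's area formula: 2A = Σ (x_i·y_{i+1} − x_{i+1}·y_i), indices taken mod 4.
Σ = (13) + (25) + (0) + (-12) = 26
Area = |Σ|/2 = 13.
Net area = 161 − 13 = 148.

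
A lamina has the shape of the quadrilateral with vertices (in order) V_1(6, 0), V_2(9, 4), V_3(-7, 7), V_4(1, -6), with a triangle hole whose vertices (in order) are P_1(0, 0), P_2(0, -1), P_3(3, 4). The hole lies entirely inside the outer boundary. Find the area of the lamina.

91.5

Outer boundary:
Σ = (24) + (91) + (35) + (36) = 186
Area = |Σ|/2 = 93.
Hole:
Apply the shoelace formula: 2A = Σ (x_i·y_{i+1} − x_{i+1}·y_i), indices taken mod 3.
Σ = (0) + (3) + (0) = 3
Area = |Σ|/2 = 1.5.
Net area = 93 − 1.5 = 91.5.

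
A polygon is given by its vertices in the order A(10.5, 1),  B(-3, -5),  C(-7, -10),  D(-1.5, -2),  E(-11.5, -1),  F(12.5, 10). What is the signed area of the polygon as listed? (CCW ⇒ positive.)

-136

Σ = (-49.5) + (-5) + (-1) + (-21.5) + (-102.5) + (-92.5) = -272
Signed area = Σ/2 = -136 (negative ⇒ clockwise traversal).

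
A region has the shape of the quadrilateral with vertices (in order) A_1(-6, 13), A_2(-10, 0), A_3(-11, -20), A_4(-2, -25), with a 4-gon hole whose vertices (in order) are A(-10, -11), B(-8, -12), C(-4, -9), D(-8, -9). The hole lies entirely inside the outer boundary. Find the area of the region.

Outer boundary:
Apply the shoelace formula: 2A = Σ (x_i·y_{i+1} − x_{i+1}·y_i), indices taken mod 4.
Σ = (130) + (200) + (235) + (-176) = 389
Area = |Σ|/2 = 194.5.
Hole:
Cross-terms: 32, 24, -36, -2  ⇒  Σ = 18
Area = |Σ|/2 = 9.
Net area = 194.5 − 9 = 185.5.

185.5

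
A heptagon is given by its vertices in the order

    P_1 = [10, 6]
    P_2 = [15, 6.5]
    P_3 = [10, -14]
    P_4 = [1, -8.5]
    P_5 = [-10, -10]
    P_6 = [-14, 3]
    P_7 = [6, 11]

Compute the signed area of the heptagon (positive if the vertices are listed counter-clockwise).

-441

Apply the surveyor's formula: 2A = Σ (x_i·y_{i+1} − x_{i+1}·y_i), indices taken mod 7.
Cross-terms: -25, -275, -71, -95, -170, -172, -74  ⇒  Σ = -882
Signed area = Σ/2 = -441 (negative ⇒ clockwise traversal).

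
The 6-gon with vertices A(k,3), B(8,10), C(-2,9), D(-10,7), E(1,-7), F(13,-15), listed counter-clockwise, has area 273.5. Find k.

9

The doubled signed area Σ (x_i y_{i+1} − x_{i+1} y_i) is linear in k.
With k=0 it equals 322; the coefficient of k is 25 (from the two edges through A).
So 25·k + 322 = 2·273.5 = 547 ⇒ k = 9.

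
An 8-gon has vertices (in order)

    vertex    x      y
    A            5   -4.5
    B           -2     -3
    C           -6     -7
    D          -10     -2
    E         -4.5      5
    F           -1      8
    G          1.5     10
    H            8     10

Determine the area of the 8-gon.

A→B: (5)(-3) − (-2)(-4.5) = -24
B→C: (-2)(-7) − (-6)(-3) = -4
C→D: (-6)(-2) − (-10)(-7) = -58
D→E: (-10)(5) − (-4.5)(-2) = -59
E→F: (-4.5)(8) − (-1)(5) = -31
F→G: (-1)(10) − (1.5)(8) = -22
G→H: (1.5)(10) − (8)(10) = -65
H→A: (8)(-4.5) − (5)(10) = -86
Σ = -349
Area = |Σ|/2 = 174.5.

174.5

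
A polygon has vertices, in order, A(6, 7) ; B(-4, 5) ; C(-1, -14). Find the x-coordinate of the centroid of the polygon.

1/3

Apply the shoelace formula. First the cross-terms c_i = x_i·y_{i+1} − x_{i+1}·y_i:
  58, 61, 77  ⇒  2A = 196, A = 98.
Then Σ (x_i + x_{i+1})·c_i = 196, so x̄ = 196 / (6·98) = 1/3.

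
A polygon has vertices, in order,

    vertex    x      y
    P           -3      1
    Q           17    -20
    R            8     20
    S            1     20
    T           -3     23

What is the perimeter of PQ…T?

|PQ| = √((20)² + (-21)²) = √841 = 29
|QR| = √((-9)² + (40)²) = √1681 = 41
|RS| = √((-7)² + (0)²) = √49 = 7
|ST| = √((-4)² + (3)²) = √25 = 5
|TP| = √((0)² + (-22)²) = √484 = 22
Perimeter = 29 + 41 + 7 + 5 + 22 = 104.

104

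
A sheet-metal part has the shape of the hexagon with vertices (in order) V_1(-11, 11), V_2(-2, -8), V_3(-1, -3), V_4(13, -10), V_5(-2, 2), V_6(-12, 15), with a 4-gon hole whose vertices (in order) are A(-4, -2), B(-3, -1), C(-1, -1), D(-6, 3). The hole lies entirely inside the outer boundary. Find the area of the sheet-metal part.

87.5

Outer boundary:
Apply the surveyor's formula: 2A = Σ (x_i·y_{i+1} − x_{i+1}·y_i), indices taken mod 6.
V_1→V_2: (-11)(-8) − (-2)(11) = 110
V_2→V_3: (-2)(-3) − (-1)(-8) = -2
V_3→V_4: (-1)(-10) − (13)(-3) = 49
V_4→V_5: (13)(2) − (-2)(-10) = 6
V_5→V_6: (-2)(15) − (-12)(2) = -6
V_6→V_1: (-12)(11) − (-11)(15) = 33
Σ = 190
Area = |Σ|/2 = 95.
Hole:
Apply the surveyor's formula: 2A = Σ (x_i·y_{i+1} − x_{i+1}·y_i), indices taken mod 4.
Σ = (-2) + (2) + (-9) + (24) = 15
Area = |Σ|/2 = 7.5.
Net area = 95 − 7.5 = 87.5.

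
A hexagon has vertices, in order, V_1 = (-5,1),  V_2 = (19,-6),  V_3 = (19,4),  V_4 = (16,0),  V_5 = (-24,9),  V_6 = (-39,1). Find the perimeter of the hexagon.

|V_1V_2| = √((24)² + (-7)²) = √625 = 25
|V_2V_3| = √((0)² + (10)²) = √100 = 10
|V_3V_4| = √((-3)² + (-4)²) = √25 = 5
|V_4V_5| = √((-40)² + (9)²) = √1681 = 41
|V_5V_6| = √((-15)² + (-8)²) = √289 = 17
|V_6V_1| = √((34)² + (0)²) = √1156 = 34
Perimeter = 25 + 10 + 5 + 41 + 17 + 34 = 132.

132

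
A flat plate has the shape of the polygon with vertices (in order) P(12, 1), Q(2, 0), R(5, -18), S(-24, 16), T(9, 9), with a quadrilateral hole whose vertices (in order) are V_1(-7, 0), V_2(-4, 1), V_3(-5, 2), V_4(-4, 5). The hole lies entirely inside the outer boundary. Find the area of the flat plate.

Outer boundary:
Apply the surveyor's formula: 2A = Σ (x_i·y_{i+1} − x_{i+1}·y_i), indices taken mod 5.
Σ = (-2) + (-36) + (-352) + (-360) + (-99) = -849
Area = |Σ|/2 = 424.5.
Hole:
Cross-terms: -7, -3, -17, 35  ⇒  Σ = 8
Area = |Σ|/2 = 4.
Net area = 424.5 − 4 = 420.5.

420.5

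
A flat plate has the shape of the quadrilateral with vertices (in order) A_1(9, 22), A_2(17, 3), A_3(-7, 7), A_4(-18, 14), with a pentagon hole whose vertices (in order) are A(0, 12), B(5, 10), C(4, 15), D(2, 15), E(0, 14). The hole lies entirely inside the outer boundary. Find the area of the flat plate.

334

Outer boundary:
Cross-terms: -347, 140, 28, -522  ⇒  Σ = -701
Area = |Σ|/2 = 350.5.
Hole:
Apply the surveyor's formula: 2A = Σ (x_i·y_{i+1} − x_{i+1}·y_i), indices taken mod 5.
Σ = (-60) + (35) + (30) + (28) + (0) = 33
Area = |Σ|/2 = 16.5.
Net area = 350.5 − 16.5 = 334.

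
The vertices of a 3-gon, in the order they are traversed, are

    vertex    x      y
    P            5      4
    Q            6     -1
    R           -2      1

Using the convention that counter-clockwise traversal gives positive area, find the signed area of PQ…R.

Cross-terms: -29, 4, -13  ⇒  Σ = -38
Signed area = Σ/2 = -19 (negative ⇒ clockwise traversal).

-19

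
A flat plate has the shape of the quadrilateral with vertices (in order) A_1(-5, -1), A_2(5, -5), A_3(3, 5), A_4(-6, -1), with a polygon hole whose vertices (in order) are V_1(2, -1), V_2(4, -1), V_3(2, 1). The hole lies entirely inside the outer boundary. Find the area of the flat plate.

Outer boundary:
Apply Gauss's area formula: 2A = Σ (x_i·y_{i+1} − x_{i+1}·y_i), indices taken mod 4.
Cross-terms: 30, 40, 27, 1  ⇒  Σ = 98
Area = |Σ|/2 = 49.
Hole:
V_1→V_2: (2)(-1) − (4)(-1) = 2
V_2→V_3: (4)(1) − (2)(-1) = 6
V_3→V_1: (2)(-1) − (2)(1) = -4
Σ = 4
Area = |Σ|/2 = 2.
Net area = 49 − 2 = 47.

47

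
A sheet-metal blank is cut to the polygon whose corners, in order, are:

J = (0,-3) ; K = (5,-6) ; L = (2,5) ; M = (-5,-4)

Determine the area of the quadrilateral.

J→K: (0)(-6) − (5)(-3) = 15
K→L: (5)(5) − (2)(-6) = 37
L→M: (2)(-4) − (-5)(5) = 17
M→J: (-5)(-3) − (0)(-4) = 15
Σ = 84
Area = |Σ|/2 = 42.

42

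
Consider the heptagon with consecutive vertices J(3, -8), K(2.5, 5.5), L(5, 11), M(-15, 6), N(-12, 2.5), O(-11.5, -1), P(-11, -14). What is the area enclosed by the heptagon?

Σ = (36.5) + (0) + (195) + (34.5) + (40.75) + (150) + (130) = 586.75
Area = |Σ|/2 = 293.375.

293.375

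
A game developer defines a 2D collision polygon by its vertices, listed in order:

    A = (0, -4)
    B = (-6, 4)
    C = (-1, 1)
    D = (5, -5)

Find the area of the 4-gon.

23

Σ = (-24) + (-2) + (0) + (-20) = -46
Area = |Σ|/2 = 23.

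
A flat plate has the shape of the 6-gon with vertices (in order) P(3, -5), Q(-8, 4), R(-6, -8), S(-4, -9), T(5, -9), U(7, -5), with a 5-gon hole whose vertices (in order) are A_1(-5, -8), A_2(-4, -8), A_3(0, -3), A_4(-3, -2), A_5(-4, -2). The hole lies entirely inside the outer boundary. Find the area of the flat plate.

Outer boundary:
Apply Gauss's area formula: 2A = Σ (x_i·y_{i+1} − x_{i+1}·y_i), indices taken mod 6.
Σ = (-28) + (88) + (22) + (81) + (38) + (-20) = 181
Area = |Σ|/2 = 90.5.
Hole:
Apply the surveyor's formula: 2A = Σ (x_i·y_{i+1} − x_{i+1}·y_i), indices taken mod 5.
Σ = (8) + (12) + (-9) + (-2) + (22) = 31
Area = |Σ|/2 = 15.5.
Net area = 90.5 − 15.5 = 75.

75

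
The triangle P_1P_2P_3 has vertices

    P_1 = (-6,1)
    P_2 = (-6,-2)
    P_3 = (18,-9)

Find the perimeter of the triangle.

|P_1P_2| = √((0)² + (-3)²) = √9 = 3
|P_2P_3| = √((24)² + (-7)²) = √625 = 25
|P_3P_1| = √((-24)² + (10)²) = √676 = 26
Perimeter = 3 + 25 + 26 = 54.

54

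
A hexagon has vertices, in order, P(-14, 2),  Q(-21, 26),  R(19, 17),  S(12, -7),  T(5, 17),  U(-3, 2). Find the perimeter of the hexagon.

|PQ| = √((-7)² + (24)²) = √625 = 25
|QR| = √((40)² + (-9)²) = √1681 = 41
|RS| = √((-7)² + (-24)²) = √625 = 25
|ST| = √((-7)² + (24)²) = √625 = 25
|TU| = √((-8)² + (-15)²) = √289 = 17
|UP| = √((-11)² + (0)²) = √121 = 11
Perimeter = 25 + 41 + 25 + 25 + 17 + 11 = 144.

144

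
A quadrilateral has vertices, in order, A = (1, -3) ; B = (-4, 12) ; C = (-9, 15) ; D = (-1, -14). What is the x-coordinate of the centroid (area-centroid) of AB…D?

Apply the shoelace (surveyor's) formula. First the cross-terms c_i = x_i·y_{i+1} − x_{i+1}·y_i:
  0, 48, 141, 17  ⇒  2A = 206, A = 103.
Then Σ (x_i + x_{i+1})·c_i = -2034, so x̄ = -2034 / (6·103) = -339/103.

-339/103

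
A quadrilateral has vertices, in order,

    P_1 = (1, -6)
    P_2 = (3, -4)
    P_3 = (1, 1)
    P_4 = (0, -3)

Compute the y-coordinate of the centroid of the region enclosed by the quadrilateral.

Apply the shoelace (surveyor's) formula. First the cross-terms c_i = x_i·y_{i+1} − x_{i+1}·y_i:
  14, 7, -3, 3  ⇒  2A = 21, A = 10.5.
Then Σ (y_i + y_{i+1})·c_i = -182, so ȳ = -182 / (6·10.5) = -26/9.

-26/9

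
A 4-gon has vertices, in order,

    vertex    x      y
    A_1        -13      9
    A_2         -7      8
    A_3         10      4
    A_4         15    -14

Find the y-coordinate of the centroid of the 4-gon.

Apply Gauss's area formula. First the cross-terms c_i = x_i·y_{i+1} − x_{i+1}·y_i:
  -41, -108, -200, -47  ⇒  2A = -396, A = -198.
Then Σ (y_i + y_{i+1})·c_i = 242, so ȳ = 242 / (6·(-198)) = -11/54.

-11/54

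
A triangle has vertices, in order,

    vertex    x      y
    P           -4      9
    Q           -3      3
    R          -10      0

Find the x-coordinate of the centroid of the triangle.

-17/3

Apply the surveyor's formula. First the cross-terms c_i = x_i·y_{i+1} − x_{i+1}·y_i:
  15, 30, -90  ⇒  2A = -45, A = -22.5.
Then Σ (x_i + x_{i+1})·c_i = 765, so x̄ = 765 / (6·(-22.5)) = -17/3.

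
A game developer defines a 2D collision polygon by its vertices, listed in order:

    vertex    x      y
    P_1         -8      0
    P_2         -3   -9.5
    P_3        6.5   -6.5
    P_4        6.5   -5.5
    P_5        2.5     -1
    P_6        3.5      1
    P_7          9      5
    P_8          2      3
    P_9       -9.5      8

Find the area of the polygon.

Apply the shoelace formula: 2A = Σ (x_i·y_{i+1} − x_{i+1}·y_i), indices taken mod 9.
P_1→P_2: (-8)(-9.5) − (-3)(0) = 76
P_2→P_3: (-3)(-6.5) − (6.5)(-9.5) = 81.25
P_3→P_4: (6.5)(-5.5) − (6.5)(-6.5) = 6.5
P_4→P_5: (6.5)(-1) − (2.5)(-5.5) = 7.25
P_5→P_6: (2.5)(1) − (3.5)(-1) = 6
P_6→P_7: (3.5)(5) − (9)(1) = 8.5
P_7→P_8: (9)(3) − (2)(5) = 17
P_8→P_9: (2)(8) − (-9.5)(3) = 44.5
P_9→P_1: (-9.5)(0) − (-8)(8) = 64
Σ = 311
Area = |Σ|/2 = 155.5.

155.5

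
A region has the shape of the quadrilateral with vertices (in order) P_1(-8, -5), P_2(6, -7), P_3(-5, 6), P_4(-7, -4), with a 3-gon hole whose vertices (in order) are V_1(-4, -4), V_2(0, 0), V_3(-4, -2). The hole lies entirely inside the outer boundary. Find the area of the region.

72

Outer boundary:
Cross-terms: 86, 1, 62, 3  ⇒  Σ = 152
Area = |Σ|/2 = 76.
Hole:
Apply the shoelace (surveyor's) formula: 2A = Σ (x_i·y_{i+1} − x_{i+1}·y_i), indices taken mod 3.
Cross-terms: 0, 0, 8  ⇒  Σ = 8
Area = |Σ|/2 = 4.
Net area = 76 − 4 = 72.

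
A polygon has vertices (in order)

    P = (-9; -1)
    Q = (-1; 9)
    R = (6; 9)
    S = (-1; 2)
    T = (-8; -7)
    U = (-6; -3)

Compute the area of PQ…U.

70

Apply Gauss's area formula: 2A = Σ (x_i·y_{i+1} − x_{i+1}·y_i), indices taken mod 6.
P→Q: (-9)(9) − (-1)(-1) = -82
Q→R: (-1)(9) − (6)(9) = -63
R→S: (6)(2) − (-1)(9) = 21
S→T: (-1)(-7) − (-8)(2) = 23
T→U: (-8)(-3) − (-6)(-7) = -18
U→P: (-6)(-1) − (-9)(-3) = -21
Σ = -140
Area = |Σ|/2 = 70.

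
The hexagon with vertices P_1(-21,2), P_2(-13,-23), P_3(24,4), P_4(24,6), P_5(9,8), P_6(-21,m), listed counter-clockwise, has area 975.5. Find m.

The doubled signed area Σ (x_i y_{i+1} − x_{i+1} y_i) is linear in m.
With m=0 it equals 1321; the coefficient of m is 30 (from the two edges through P_6).
So 30·m + 1321 = 2·975.5 = 1951 ⇒ m = 21.

21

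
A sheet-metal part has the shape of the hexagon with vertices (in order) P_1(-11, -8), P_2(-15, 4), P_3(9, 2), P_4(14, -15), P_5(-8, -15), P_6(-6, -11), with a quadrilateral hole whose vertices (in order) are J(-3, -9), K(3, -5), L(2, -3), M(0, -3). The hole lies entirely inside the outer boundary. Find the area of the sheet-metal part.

Outer boundary:
Apply the surveyor's formula: 2A = Σ (x_i·y_{i+1} − x_{i+1}·y_i), indices taken mod 6.
Cross-terms: -164, -66, -163, -330, -2, -73  ⇒  Σ = -798
Area = |Σ|/2 = 399.
Hole:
Apply the shoelace (surveyor's) formula: 2A = Σ (x_i·y_{i+1} − x_{i+1}·y_i), indices taken mod 4.
Σ = (42) + (1) + (-6) + (-9) = 28
Area = |Σ|/2 = 14.
Net area = 399 − 14 = 385.

385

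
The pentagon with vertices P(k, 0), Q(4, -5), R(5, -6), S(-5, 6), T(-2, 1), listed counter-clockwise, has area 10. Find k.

Write out the shoelace sum; only the two edges meeting at P involve k:
2·Area = [((-2)·0 − k·1) + (k·(-5) − 4·0)] + 8
       = -6·k + 8 = 20
⇒ k = -2.

-2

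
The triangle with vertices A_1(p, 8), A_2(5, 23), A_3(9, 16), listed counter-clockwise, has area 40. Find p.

The doubled signed area Σ (x_i y_{i+1} − x_{i+1} y_i) is linear in p.
With p=0 it equals -95; the coefficient of p is 7 (from the two edges through A_1).
So 7·p + -95 = 2·40 = 80 ⇒ p = 25.

25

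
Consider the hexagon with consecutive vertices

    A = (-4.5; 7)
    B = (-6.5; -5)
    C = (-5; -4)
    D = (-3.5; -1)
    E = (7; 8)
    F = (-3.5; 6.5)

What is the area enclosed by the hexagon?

Apply Gauss's area formula: 2A = Σ (x_i·y_{i+1} − x_{i+1}·y_i), indices taken mod 6.
Cross-terms: 68, 1, -9, -21, 73.5, 4.75  ⇒  Σ = 117.25
Area = |Σ|/2 = 58.625.

58.625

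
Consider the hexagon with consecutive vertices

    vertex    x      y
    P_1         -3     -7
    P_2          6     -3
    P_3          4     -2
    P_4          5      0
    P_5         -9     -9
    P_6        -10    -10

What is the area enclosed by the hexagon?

Apply the shoelace formula: 2A = Σ (x_i·y_{i+1} − x_{i+1}·y_i), indices taken mod 6.
Cross-terms: 51, 0, 10, -45, 0, 40  ⇒  Σ = 56
Area = |Σ|/2 = 28.

28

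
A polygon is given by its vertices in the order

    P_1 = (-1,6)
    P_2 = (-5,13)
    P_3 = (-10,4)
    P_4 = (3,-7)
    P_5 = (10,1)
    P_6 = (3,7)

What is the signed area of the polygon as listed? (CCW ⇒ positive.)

Σ = (17) + (110) + (58) + (73) + (67) + (25) = 350
Signed area = Σ/2 = 175 (positive ⇒ counter-clockwise traversal).

175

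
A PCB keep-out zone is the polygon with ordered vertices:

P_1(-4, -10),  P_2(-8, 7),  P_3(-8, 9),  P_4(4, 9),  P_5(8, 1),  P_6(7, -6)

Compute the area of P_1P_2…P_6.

P_1→P_2: (-4)(7) − (-8)(-10) = -108
P_2→P_3: (-8)(9) − (-8)(7) = -16
P_3→P_4: (-8)(9) − (4)(9) = -108
P_4→P_5: (4)(1) − (8)(9) = -68
P_5→P_6: (8)(-6) − (7)(1) = -55
P_6→P_1: (7)(-10) − (-4)(-6) = -94
Σ = -449
Area = |Σ|/2 = 224.5.

224.5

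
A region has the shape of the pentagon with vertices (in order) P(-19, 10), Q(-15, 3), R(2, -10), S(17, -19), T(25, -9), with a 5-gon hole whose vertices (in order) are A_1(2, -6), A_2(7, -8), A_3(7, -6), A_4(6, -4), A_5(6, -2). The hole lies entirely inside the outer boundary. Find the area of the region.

Outer boundary:
Apply Gauss's area formula: 2A = Σ (x_i·y_{i+1} − x_{i+1}·y_i), indices taken mod 5.
Σ = (93) + (144) + (132) + (322) + (79) = 770
Area = |Σ|/2 = 385.
Hole:
Apply the surveyor's formula: 2A = Σ (x_i·y_{i+1} − x_{i+1}·y_i), indices taken mod 5.
A_1→A_2: (2)(-8) − (7)(-6) = 26
A_2→A_3: (7)(-6) − (7)(-8) = 14
A_3→A_4: (7)(-4) − (6)(-6) = 8
A_4→A_5: (6)(-2) − (6)(-4) = 12
A_5→A_1: (6)(-6) − (2)(-2) = -32
Σ = 28
Area = |Σ|/2 = 14.
Net area = 385 − 14 = 371.

371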